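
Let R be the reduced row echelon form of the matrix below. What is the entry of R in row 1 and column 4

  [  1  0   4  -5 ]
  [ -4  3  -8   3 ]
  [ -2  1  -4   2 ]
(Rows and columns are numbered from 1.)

2

R2 ← R2 + 4·R1
  [  1  0   4   -5 ]
  [  0  3   8  -17 ]
  [ -2  1  -4    2 ]
R3 ← R3 + 2·R1
  [ 1  0  4   -5 ]
  [ 0  3  8  -17 ]
  [ 0  1  4   -8 ]
R2 ← 1/3·R2
  [ 1  0    4     -5 ]
  [ 0  1  8/3  -17/3 ]
  [ 0  1    4     -8 ]
R3 ← R3 − R2
  [ 1  0    4     -5 ]
  [ 0  1  8/3  -17/3 ]
  [ 0  0  4/3   -7/3 ]
R3 ← 3/4·R3
  [ 1  0    4     -5 ]
  [ 0  1  8/3  -17/3 ]
  [ 0  0    1   -7/4 ]
R2 ← R2 − 8/3·R3
  [ 1  0  4    -5 ]
  [ 0  1  0    -1 ]
  [ 0  0  1  -7/4 ]
R1 ← R1 − 4·R3
  [ 1  0  0     2 ]
  [ 0  1  0    -1 ]
  [ 0  0  1  -7/4 ]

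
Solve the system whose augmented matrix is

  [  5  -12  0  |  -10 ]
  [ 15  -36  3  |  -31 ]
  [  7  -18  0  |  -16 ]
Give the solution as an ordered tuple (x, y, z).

(2, 5/3, -1/3)

ρ1 := 1/5·ρ1
  [  1  -12/5  0  |   -2 ]
  [ 15    -36  3  |  -31 ]
  [  7    -18  0  |  -16 ]
ρ2 := ρ2 − 15·ρ1
  [ 1  -12/5  0  |   -2 ]
  [ 0      0  3  |   -1 ]
  [ 7    -18  0  |  -16 ]
ρ3 := ρ3 − 7·ρ1
  [ 1  -12/5  0  |  -2 ]
  [ 0      0  3  |  -1 ]
  [ 0   -6/5  0  |  -2 ]
ρ2 <=> ρ3
  [ 1  -12/5  0  |  -2 ]
  [ 0   -6/5  0  |  -2 ]
  [ 0      0  3  |  -1 ]
ρ2 := -5/6·ρ2
  [ 1  -12/5  0  |   -2 ]
  [ 0      1  0  |  5/3 ]
  [ 0      0  3  |   -1 ]
ρ3 := 1/3·ρ3
  [ 1  -12/5  0  |    -2 ]
  [ 0      1  0  |   5/3 ]
  [ 0      0  1  |  -1/3 ]
ρ1 := ρ1 + 12/5·ρ2
  [ 1  0  0  |     2 ]
  [ 0  1  0  |   5/3 ]
  [ 0  0  1  |  -1/3 ]
Reading off the last column: x = 2, y = 5/3, z = -1/3.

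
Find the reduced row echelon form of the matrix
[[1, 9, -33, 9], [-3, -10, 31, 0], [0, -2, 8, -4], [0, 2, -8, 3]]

Add 3 times R1 to R2.
  [ 1   9  -33   9 ]
  [ 0  17  -68  27 ]
  [ 0  -2    8  -4 ]
  [ 0   2   -8   3 ]
Multiply R2 by 1/17.
  [ 1   9  -33      9 ]
  [ 0   1   -4  27/17 ]
  [ 0  -2    8     -4 ]
  [ 0   2   -8      3 ]
Add 2 times R2 to R3.
  [ 1  9  -33       9 ]
  [ 0  1   -4   27/17 ]
  [ 0  0    0  -14/17 ]
  [ 0  2   -8       3 ]
Subtract 2 times R2 from R4.
  [ 1  9  -33       9 ]
  [ 0  1   -4   27/17 ]
  [ 0  0    0  -14/17 ]
  [ 0  0    0   -3/17 ]
Multiply R3 by -17/14.
  [ 1  9  -33      9 ]
  [ 0  1   -4  27/17 ]
  [ 0  0    0      1 ]
  [ 0  0    0  -3/17 ]
Add 3/17 times R3 to R4.
  [ 1  9  -33      9 ]
  [ 0  1   -4  27/17 ]
  [ 0  0    0      1 ]
  [ 0  0    0      0 ]
Subtract 27/17 times R3 from R2.
  [ 1  9  -33  9 ]
  [ 0  1   -4  0 ]
  [ 0  0    0  1 ]
  [ 0  0    0  0 ]
Subtract 9 times R3 from R1.
  [ 1  9  -33  0 ]
  [ 0  1   -4  0 ]
  [ 0  0    0  1 ]
  [ 0  0    0  0 ]
Subtract 9 times R2 from R1.
  [ 1  0   3  0 ]
  [ 0  1  -4  0 ]
  [ 0  0   0  1 ]
  [ 0  0   0  0 ]

[[1, 0, 3, 0], [0, 1, -4, 0], [0, 0, 0, 1], [0, 0, 0, 0]]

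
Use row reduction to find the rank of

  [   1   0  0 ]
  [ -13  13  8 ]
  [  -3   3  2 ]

r2 -> r2 + 13·r1
  [  1   0  0 ]
  [  0  13  8 ]
  [ -3   3  2 ]
r3 -> r3 + 3·r1
  [ 1   0  0 ]
  [ 0  13  8 ]
  [ 0   3  2 ]
r2 -> 1/13·r2
  [ 1  0     0 ]
  [ 0  1  8/13 ]
  [ 0  3     2 ]
r3 -> r3 − 3·r2
  [ 1  0     0 ]
  [ 0  1  8/13 ]
  [ 0  0  2/13 ]
r3 -> 13/2·r3
  [ 1  0     0 ]
  [ 0  1  8/13 ]
  [ 0  0     1 ]
r2 -> r2 − 8/13·r3
  [ 1  0  0 ]
  [ 0  1  0 ]
  [ 0  0  1 ]
The reduced form has 3 nonzero rows.

rank = 3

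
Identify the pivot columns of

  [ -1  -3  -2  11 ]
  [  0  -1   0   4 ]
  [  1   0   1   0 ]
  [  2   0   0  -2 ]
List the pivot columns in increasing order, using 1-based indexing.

1, 2, 3

R1 → -1·R1
  [ 1   3  2  -11 ]
  [ 0  -1  0    4 ]
  [ 1   0  1    0 ]
  [ 2   0  0   -2 ]
R3 → R3 − R1
  [ 1   3   2  -11 ]
  [ 0  -1   0    4 ]
  [ 0  -3  -1   11 ]
  [ 2   0   0   -2 ]
R4 → R4 − 2·R1
  [ 1   3   2  -11 ]
  [ 0  -1   0    4 ]
  [ 0  -3  -1   11 ]
  [ 0  -6  -4   20 ]
R2 → -1·R2
  [ 1   3   2  -11 ]
  [ 0   1   0   -4 ]
  [ 0  -3  -1   11 ]
  [ 0  -6  -4   20 ]
R3 → R3 + 3·R2
  [ 1   3   2  -11 ]
  [ 0   1   0   -4 ]
  [ 0   0  -1   -1 ]
  [ 0  -6  -4   20 ]
R4 → R4 + 6·R2
  [ 1  3   2  -11 ]
  [ 0  1   0   -4 ]
  [ 0  0  -1   -1 ]
  [ 0  0  -4   -4 ]
R3 → -1·R3
  [ 1  3   2  -11 ]
  [ 0  1   0   -4 ]
  [ 0  0   1    1 ]
  [ 0  0  -4   -4 ]
R4 → R4 + 4·R3
  [ 1  3  2  -11 ]
  [ 0  1  0   -4 ]
  [ 0  0  1    1 ]
  [ 0  0  0    0 ]
R1 → R1 − 2·R3
  [ 1  3  0  -13 ]
  [ 0  1  0   -4 ]
  [ 0  0  1    1 ]
  [ 0  0  0    0 ]
R1 → R1 − 3·R2
  [ 1  0  0  -1 ]
  [ 0  1  0  -4 ]
  [ 0  0  1   1 ]
  [ 0  0  0   0 ]
Pivot columns are the columns containing a leading 1.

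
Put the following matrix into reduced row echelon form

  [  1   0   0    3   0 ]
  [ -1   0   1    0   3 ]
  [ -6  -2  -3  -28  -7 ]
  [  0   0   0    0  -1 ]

[[1, 0, 0, 3, 0], [0, 1, 0, 1/2, 0], [0, 0, 1, 3, 0], [0, 0, 0, 0, 1]]

Add R1 to R2.
  [  1   0   0    3   0 ]
  [  0   0   1    3   3 ]
  [ -6  -2  -3  -28  -7 ]
  [  0   0   0    0  -1 ]
Add 6 times R1 to R3.
  [ 1   0   0    3   0 ]
  [ 0   0   1    3   3 ]
  [ 0  -2  -3  -10  -7 ]
  [ 0   0   0    0  -1 ]
Swap R2 and R3.
  [ 1   0   0    3   0 ]
  [ 0  -2  -3  -10  -7 ]
  [ 0   0   1    3   3 ]
  [ 0   0   0    0  -1 ]
Multiply R2 by -1/2.
  [ 1  0    0  3    0 ]
  [ 0  1  3/2  5  7/2 ]
  [ 0  0    1  3    3 ]
  [ 0  0    0  0   -1 ]
Multiply R4 by -1.
  [ 1  0    0  3    0 ]
  [ 0  1  3/2  5  7/2 ]
  [ 0  0    1  3    3 ]
  [ 0  0    0  0    1 ]
Subtract 3 times R4 from R3.
  [ 1  0    0  3    0 ]
  [ 0  1  3/2  5  7/2 ]
  [ 0  0    1  3    0 ]
  [ 0  0    0  0    1 ]
Subtract 7/2 times R4 from R2.
  [ 1  0    0  3  0 ]
  [ 0  1  3/2  5  0 ]
  [ 0  0    1  3  0 ]
  [ 0  0    0  0  1 ]
Subtract 3/2 times R3 from R2.
  [ 1  0  0    3  0 ]
  [ 0  1  0  1/2  0 ]
  [ 0  0  1    3  0 ]
  [ 0  0  0    0  1 ]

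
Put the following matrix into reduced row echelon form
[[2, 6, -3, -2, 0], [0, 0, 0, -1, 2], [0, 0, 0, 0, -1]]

[[1, 3, -3/2, 0, 0], [0, 0, 0, 1, 0], [0, 0, 0, 0, 1]]

Multiply R1 by 1/2.
  [ 1  3  -3/2  -1   0 ]
  [ 0  0     0  -1   2 ]
  [ 0  0     0   0  -1 ]
Multiply R2 by -1.
  [ 1  3  -3/2  -1   0 ]
  [ 0  0     0   1  -2 ]
  [ 0  0     0   0  -1 ]
Multiply R3 by -1.
  [ 1  3  -3/2  -1   0 ]
  [ 0  0     0   1  -2 ]
  [ 0  0     0   0   1 ]
Add 2 times R3 to R2.
  [ 1  3  -3/2  -1  0 ]
  [ 0  0     0   1  0 ]
  [ 0  0     0   0  1 ]
Add R2 to R1.
  [ 1  3  -3/2  0  0 ]
  [ 0  0     0  1  0 ]
  [ 0  0     0  0  1 ]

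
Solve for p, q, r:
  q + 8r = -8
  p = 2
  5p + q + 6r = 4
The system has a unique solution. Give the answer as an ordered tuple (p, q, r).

Form the augmented matrix and row-reduce:
  [ 0  1  8  |  -8 ]
  [ 1  0  0  |   2 ]
  [ 5  1  6  |   4 ]
r1 <=> r2
  [ 1  0  0  |   2 ]
  [ 0  1  8  |  -8 ]
  [ 5  1  6  |   4 ]
r3 := r3 − 5·r1
  [ 1  0  0  |   2 ]
  [ 0  1  8  |  -8 ]
  [ 0  1  6  |  -6 ]
r3 := r3 − r2
  [ 1  0   0  |   2 ]
  [ 0  1   8  |  -8 ]
  [ 0  0  -2  |   2 ]
r3 := -1/2·r3
  [ 1  0  0  |   2 ]
  [ 0  1  8  |  -8 ]
  [ 0  0  1  |  -1 ]
r2 := r2 − 8·r3
  [ 1  0  0  |   2 ]
  [ 0  1  0  |   0 ]
  [ 0  0  1  |  -1 ]
Reading off the last column: p = 2, q = 0, r = -1.

(2, 0, -1)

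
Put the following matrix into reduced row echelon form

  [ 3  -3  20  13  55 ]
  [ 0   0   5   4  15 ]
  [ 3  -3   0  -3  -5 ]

Multiply r1 by 1/3.
  [ 1  -1  20/3  13/3  55/3 ]
  [ 0   0     5     4    15 ]
  [ 3  -3     0    -3    -5 ]
Subtract 3 times r1 from r3.
  [ 1  -1  20/3  13/3  55/3 ]
  [ 0   0     5     4    15 ]
  [ 0   0   -20   -16   -60 ]
Multiply r2 by 1/5.
  [ 1  -1  20/3  13/3  55/3 ]
  [ 0   0     1   4/5     3 ]
  [ 0   0   -20   -16   -60 ]
Add 20 times r2 to r3.
  [ 1  -1  20/3  13/3  55/3 ]
  [ 0   0     1   4/5     3 ]
  [ 0   0     0     0     0 ]
Subtract 20/3 times r2 from r1.
  [ 1  -1  0   -1  -5/3 ]
  [ 0   0  1  4/5     3 ]
  [ 0   0  0    0     0 ]

[[1, -1, 0, -1, -5/3], [0, 0, 1, 4/5, 3], [0, 0, 0, 0, 0]]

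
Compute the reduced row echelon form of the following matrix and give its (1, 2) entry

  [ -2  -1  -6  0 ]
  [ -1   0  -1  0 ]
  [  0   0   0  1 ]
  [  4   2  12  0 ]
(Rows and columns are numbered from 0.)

4

R1 := -1/2·R1
  [  1  1/2   3  0 ]
  [ -1    0  -1  0 ]
  [  0    0   0  1 ]
  [  4    2  12  0 ]
R2 := R2 + R1
  [ 1  1/2   3  0 ]
  [ 0  1/2   2  0 ]
  [ 0    0   0  1 ]
  [ 4    2  12  0 ]
R4 := R4 − 4·R1
  [ 1  1/2  3  0 ]
  [ 0  1/2  2  0 ]
  [ 0    0  0  1 ]
  [ 0    0  0  0 ]
R2 := 2·R2
  [ 1  1/2  3  0 ]
  [ 0    1  4  0 ]
  [ 0    0  0  1 ]
  [ 0    0  0  0 ]
R1 := R1 − 1/2·R2
  [ 1  0  1  0 ]
  [ 0  1  4  0 ]
  [ 0  0  0  1 ]
  [ 0  0  0  0 ]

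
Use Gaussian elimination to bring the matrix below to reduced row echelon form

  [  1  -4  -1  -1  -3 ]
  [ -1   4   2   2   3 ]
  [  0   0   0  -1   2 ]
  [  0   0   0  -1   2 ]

[[1, -4, 0, 0, -3], [0, 0, 1, 0, 2], [0, 0, 0, 1, -2], [0, 0, 0, 0, 0]]

Add ρ1 to ρ2.
Multiply ρ3 by -1.
Add ρ3 to ρ4.
Subtract ρ3 from ρ2.
Add ρ3 to ρ1.
Add ρ2 to ρ1.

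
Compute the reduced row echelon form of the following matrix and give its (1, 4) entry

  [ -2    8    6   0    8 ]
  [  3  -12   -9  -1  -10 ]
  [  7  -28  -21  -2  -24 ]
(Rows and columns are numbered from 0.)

-2

R1 → -1/2·R1
  [ 1   -4   -3   0   -4 ]
  [ 3  -12   -9  -1  -10 ]
  [ 7  -28  -21  -2  -24 ]
R2 → R2 − 3·R1
  [ 1   -4   -3   0   -4 ]
  [ 0    0    0  -1    2 ]
  [ 7  -28  -21  -2  -24 ]
R3 → R3 − 7·R1
  [ 1  -4  -3   0  -4 ]
  [ 0   0   0  -1   2 ]
  [ 0   0   0  -2   4 ]
R2 → -1·R2
  [ 1  -4  -3   0  -4 ]
  [ 0   0   0   1  -2 ]
  [ 0   0   0  -2   4 ]
R3 → R3 + 2·R2
  [ 1  -4  -3  0  -4 ]
  [ 0   0   0  1  -2 ]
  [ 0   0   0  0   0 ]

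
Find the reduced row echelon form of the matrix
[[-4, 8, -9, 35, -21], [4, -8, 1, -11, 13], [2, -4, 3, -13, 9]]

Multiply R1 by -1/4.
  [ 1  -2  9/4  -35/4  21/4 ]
  [ 4  -8    1    -11    13 ]
  [ 2  -4    3    -13     9 ]
Subtract 4 times R1 from R2.
  [ 1  -2  9/4  -35/4  21/4 ]
  [ 0   0   -8     24    -8 ]
  [ 2  -4    3    -13     9 ]
Subtract 2 times R1 from R3.
  [ 1  -2   9/4  -35/4  21/4 ]
  [ 0   0    -8     24    -8 ]
  [ 0   0  -3/2    9/2  -3/2 ]
Multiply R2 by -1/8.
  [ 1  -2   9/4  -35/4  21/4 ]
  [ 0   0     1     -3     1 ]
  [ 0   0  -3/2    9/2  -3/2 ]
Add 3/2 times R2 to R3.
  [ 1  -2  9/4  -35/4  21/4 ]
  [ 0   0    1     -3     1 ]
  [ 0   0    0      0     0 ]
Subtract 9/4 times R2 from R1.
  [ 1  -2  0  -2  3 ]
  [ 0   0  1  -3  1 ]
  [ 0   0  0   0  0 ]

[[1, -2, 0, -2, 3], [0, 0, 1, -3, 1], [0, 0, 0, 0, 0]]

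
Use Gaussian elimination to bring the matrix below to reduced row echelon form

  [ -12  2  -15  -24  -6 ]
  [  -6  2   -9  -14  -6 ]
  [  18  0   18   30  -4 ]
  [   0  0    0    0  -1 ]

[[1, 0, 1, 5/3, 0], [0, 1, -3/2, -2, 0], [0, 0, 0, 0, 1], [0, 0, 0, 0, 0]]

r1 → -1/12·r1
r2 → r2 + 6·r1
r3 → r3 − 18·r1
r3 → r3 − 3·r2
r3 → -1/4·r3
r4 → r4 + r3
r2 → r2 + 3·r3
r1 → r1 − 1/2·r3
r1 → r1 + 1/6·r2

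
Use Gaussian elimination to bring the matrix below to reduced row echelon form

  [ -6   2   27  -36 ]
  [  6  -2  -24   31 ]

[[1, -1/3, 0, -3/2], [0, 0, 1, -5/3]]

R1 ← -1/6·R1
  [ 1  -1/3  -9/2   6 ]
  [ 6    -2   -24  31 ]
R2 ← R2 − 6·R1
  [ 1  -1/3  -9/2   6 ]
  [ 0     0     3  -5 ]
R2 ← 1/3·R2
  [ 1  -1/3  -9/2     6 ]
  [ 0     0     1  -5/3 ]
R1 ← R1 + 9/2·R2
  [ 1  -1/3  0  -3/2 ]
  [ 0     0  1  -5/3 ]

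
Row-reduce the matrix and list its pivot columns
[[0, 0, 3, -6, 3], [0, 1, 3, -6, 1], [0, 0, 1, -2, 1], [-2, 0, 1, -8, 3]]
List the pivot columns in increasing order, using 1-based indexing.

1, 2, 3

R1 <=> R4
R1 := -1/2·R1
R4 := R4 − 3·R3
R2 := R2 − 3·R3
R1 := R1 + 1/2·R3
Pivot columns are the columns containing a leading 1.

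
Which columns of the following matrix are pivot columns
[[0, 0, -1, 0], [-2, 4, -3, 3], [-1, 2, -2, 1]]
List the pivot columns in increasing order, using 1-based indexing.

ρ1 <-> ρ2
  [ -2  4  -3  3 ]
  [  0  0  -1  0 ]
  [ -1  2  -2  1 ]
ρ1 ← -1/2·ρ1
  [  1  -2  3/2  -3/2 ]
  [  0   0   -1     0 ]
  [ -1   2   -2     1 ]
ρ3 ← ρ3 + ρ1
  [ 1  -2   3/2  -3/2 ]
  [ 0   0    -1     0 ]
  [ 0   0  -1/2  -1/2 ]
ρ2 ← -1·ρ2
  [ 1  -2   3/2  -3/2 ]
  [ 0   0     1     0 ]
  [ 0   0  -1/2  -1/2 ]
ρ3 ← ρ3 + 1/2·ρ2
  [ 1  -2  3/2  -3/2 ]
  [ 0   0    1     0 ]
  [ 0   0    0  -1/2 ]
ρ3 ← -2·ρ3
  [ 1  -2  3/2  -3/2 ]
  [ 0   0    1     0 ]
  [ 0   0    0     1 ]
ρ1 ← ρ1 + 3/2·ρ3
  [ 1  -2  3/2  0 ]
  [ 0   0    1  0 ]
  [ 0   0    0  1 ]
ρ1 ← ρ1 − 3/2·ρ2
  [ 1  -2  0  0 ]
  [ 0   0  1  0 ]
  [ 0   0  0  1 ]
Pivot columns are the columns containing a leading 1.

1, 3, 4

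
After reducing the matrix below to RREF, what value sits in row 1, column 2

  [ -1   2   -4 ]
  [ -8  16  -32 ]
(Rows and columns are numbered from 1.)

Multiply r1 by -1.
  [  1  -2    4 ]
  [ -8  16  -32 ]
Add 8 times r1 to r2.
  [ 1  -2  4 ]
  [ 0   0  0 ]

-2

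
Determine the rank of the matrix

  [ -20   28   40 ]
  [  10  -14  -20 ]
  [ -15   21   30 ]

rank = 1

Multiply R1 by -1/20.
  [   1  -7/5   -2 ]
  [  10   -14  -20 ]
  [ -15    21   30 ]
Subtract 10 times R1 from R2.
  [   1  -7/5  -2 ]
  [   0     0   0 ]
  [ -15    21  30 ]
Add 15 times R1 to R3.
  [ 1  -7/5  -2 ]
  [ 0     0   0 ]
  [ 0     0   0 ]
The reduced form has 1 nonzero row.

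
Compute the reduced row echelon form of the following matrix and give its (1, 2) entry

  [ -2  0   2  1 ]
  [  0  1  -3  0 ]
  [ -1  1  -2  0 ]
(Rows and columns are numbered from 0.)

R1 -> -1/2·R1
R3 -> R3 + R1
R3 -> R3 − R2
R3 -> -2·R3
R1 -> R1 + 1/2·R3

-3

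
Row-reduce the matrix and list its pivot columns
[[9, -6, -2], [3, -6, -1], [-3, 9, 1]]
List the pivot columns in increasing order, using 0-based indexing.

R1 -> 1/9·R1
  [  1  -2/3  -2/9 ]
  [  3    -6    -1 ]
  [ -3     9     1 ]
R2 -> R2 − 3·R1
  [  1  -2/3  -2/9 ]
  [  0    -4  -1/3 ]
  [ -3     9     1 ]
R3 -> R3 + 3·R1
  [ 1  -2/3  -2/9 ]
  [ 0    -4  -1/3 ]
  [ 0     7   1/3 ]
R2 -> -1/4·R2
  [ 1  -2/3  -2/9 ]
  [ 0     1  1/12 ]
  [ 0     7   1/3 ]
R3 -> R3 − 7·R2
  [ 1  -2/3  -2/9 ]
  [ 0     1  1/12 ]
  [ 0     0  -1/4 ]
R3 -> -4·R3
  [ 1  -2/3  -2/9 ]
  [ 0     1  1/12 ]
  [ 0     0     1 ]
R2 -> R2 − 1/12·R3
  [ 1  -2/3  -2/9 ]
  [ 0     1     0 ]
  [ 0     0     1 ]
R1 -> R1 + 2/9·R3
  [ 1  -2/3  0 ]
  [ 0     1  0 ]
  [ 0     0  1 ]
R1 -> R1 + 2/3·R2
  [ 1  0  0 ]
  [ 0  1  0 ]
  [ 0  0  1 ]
Pivot columns are the columns containing a leading 1.

0, 1, 2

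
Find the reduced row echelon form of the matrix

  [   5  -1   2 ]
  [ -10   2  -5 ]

[[1, -1/5, 0], [0, 0, 1]]

R1 := 1/5·R1
R2 := R2 + 10·R1
R2 := -1·R2
R1 := R1 − 2/5·R2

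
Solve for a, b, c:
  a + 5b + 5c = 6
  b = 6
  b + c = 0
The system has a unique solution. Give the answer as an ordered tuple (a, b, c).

(6, 6, -6)

Form the augmented matrix and row-reduce:
  [ 1  5  5  |  6 ]
  [ 0  1  0  |  6 ]
  [ 0  1  1  |  0 ]
Subtract r2 from r3.
  [ 1  5  5  |   6 ]
  [ 0  1  0  |   6 ]
  [ 0  0  1  |  -6 ]
Subtract 5 times r3 from r1.
  [ 1  5  0  |  36 ]
  [ 0  1  0  |   6 ]
  [ 0  0  1  |  -6 ]
Subtract 5 times r2 from r1.
  [ 1  0  0  |   6 ]
  [ 0  1  0  |   6 ]
  [ 0  0  1  |  -6 ]
Reading off the last column: a = 6, b = 6, c = -6.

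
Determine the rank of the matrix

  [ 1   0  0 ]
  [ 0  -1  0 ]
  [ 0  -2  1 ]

rank = 3

ρ2 ← -1·ρ2
  [ 1   0  0 ]
  [ 0   1  0 ]
  [ 0  -2  1 ]
ρ3 ← ρ3 + 2·ρ2
  [ 1  0  0 ]
  [ 0  1  0 ]
  [ 0  0  1 ]
The reduced form has 3 nonzero rows.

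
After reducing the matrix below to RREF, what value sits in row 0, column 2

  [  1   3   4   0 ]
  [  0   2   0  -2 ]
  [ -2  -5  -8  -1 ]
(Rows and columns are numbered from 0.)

4

R3 → R3 + 2·R1
  [ 1  3  4   0 ]
  [ 0  2  0  -2 ]
  [ 0  1  0  -1 ]
R2 → 1/2·R2
  [ 1  3  4   0 ]
  [ 0  1  0  -1 ]
  [ 0  1  0  -1 ]
R3 → R3 − R2
  [ 1  3  4   0 ]
  [ 0  1  0  -1 ]
  [ 0  0  0   0 ]
R1 → R1 − 3·R2
  [ 1  0  4   3 ]
  [ 0  1  0  -1 ]
  [ 0  0  0   0 ]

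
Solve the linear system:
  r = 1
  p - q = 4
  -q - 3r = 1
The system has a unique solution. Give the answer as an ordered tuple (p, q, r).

(0, -4, 1)

Form the augmented matrix and row-reduce:
  [ 0   0   1  |  1 ]
  [ 1  -1   0  |  4 ]
  [ 0  -1  -3  |  1 ]
R1 <=> R2
  [ 1  -1   0  |  4 ]
  [ 0   0   1  |  1 ]
  [ 0  -1  -3  |  1 ]
R2 <=> R3
  [ 1  -1   0  |  4 ]
  [ 0  -1  -3  |  1 ]
  [ 0   0   1  |  1 ]
R2 ← -1·R2
  [ 1  -1  0  |   4 ]
  [ 0   1  3  |  -1 ]
  [ 0   0  1  |   1 ]
R2 ← R2 − 3·R3
  [ 1  -1  0  |   4 ]
  [ 0   1  0  |  -4 ]
  [ 0   0  1  |   1 ]
R1 ← R1 + R2
  [ 1  0  0  |   0 ]
  [ 0  1  0  |  -4 ]
  [ 0  0  1  |   1 ]
Reading off the last column: p = 0, q = -4, r = 1.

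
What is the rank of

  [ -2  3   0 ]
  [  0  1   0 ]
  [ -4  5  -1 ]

R1 → -1/2·R1
  [  1  -3/2   0 ]
  [  0     1   0 ]
  [ -4     5  -1 ]
R3 → R3 + 4·R1
  [ 1  -3/2   0 ]
  [ 0     1   0 ]
  [ 0    -1  -1 ]
R3 → R3 + R2
  [ 1  -3/2   0 ]
  [ 0     1   0 ]
  [ 0     0  -1 ]
R3 → -1·R3
  [ 1  -3/2  0 ]
  [ 0     1  0 ]
  [ 0     0  1 ]
R1 → R1 + 3/2·R2
  [ 1  0  0 ]
  [ 0  1  0 ]
  [ 0  0  1 ]
The reduced form has 3 nonzero rows.

rank = 3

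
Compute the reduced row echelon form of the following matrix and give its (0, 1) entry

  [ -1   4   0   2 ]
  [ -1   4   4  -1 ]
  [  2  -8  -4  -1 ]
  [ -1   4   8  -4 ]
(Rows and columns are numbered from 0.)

R1 ← -1·R1
  [  1  -4   0  -2 ]
  [ -1   4   4  -1 ]
  [  2  -8  -4  -1 ]
  [ -1   4   8  -4 ]
R2 ← R2 + R1
  [  1  -4   0  -2 ]
  [  0   0   4  -3 ]
  [  2  -8  -4  -1 ]
  [ -1   4   8  -4 ]
R3 ← R3 − 2·R1
  [  1  -4   0  -2 ]
  [  0   0   4  -3 ]
  [  0   0  -4   3 ]
  [ -1   4   8  -4 ]
R4 ← R4 + R1
  [ 1  -4   0  -2 ]
  [ 0   0   4  -3 ]
  [ 0   0  -4   3 ]
  [ 0   0   8  -6 ]
R2 ← 1/4·R2
  [ 1  -4   0    -2 ]
  [ 0   0   1  -3/4 ]
  [ 0   0  -4     3 ]
  [ 0   0   8    -6 ]
R3 ← R3 + 4·R2
  [ 1  -4  0    -2 ]
  [ 0   0  1  -3/4 ]
  [ 0   0  0     0 ]
  [ 0   0  8    -6 ]
R4 ← R4 − 8·R2
  [ 1  -4  0    -2 ]
  [ 0   0  1  -3/4 ]
  [ 0   0  0     0 ]
  [ 0   0  0     0 ]

-4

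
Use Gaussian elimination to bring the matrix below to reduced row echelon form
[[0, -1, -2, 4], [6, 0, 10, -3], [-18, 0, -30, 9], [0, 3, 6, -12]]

[[1, 0, 5/3, -1/2], [0, 1, 2, -4], [0, 0, 0, 0], [0, 0, 0, 0]]

Swap ρ1 and ρ2.
  [   6   0   10   -3 ]
  [   0  -1   -2    4 ]
  [ -18   0  -30    9 ]
  [   0   3    6  -12 ]
Multiply ρ1 by 1/6.
  [   1   0  5/3  -1/2 ]
  [   0  -1   -2     4 ]
  [ -18   0  -30     9 ]
  [   0   3    6   -12 ]
Add 18 times ρ1 to ρ3.
  [ 1   0  5/3  -1/2 ]
  [ 0  -1   -2     4 ]
  [ 0   0    0     0 ]
  [ 0   3    6   -12 ]
Multiply ρ2 by -1.
  [ 1  0  5/3  -1/2 ]
  [ 0  1    2    -4 ]
  [ 0  0    0     0 ]
  [ 0  3    6   -12 ]
Subtract 3 times ρ2 from ρ4.
  [ 1  0  5/3  -1/2 ]
  [ 0  1    2    -4 ]
  [ 0  0    0     0 ]
  [ 0  0    0     0 ]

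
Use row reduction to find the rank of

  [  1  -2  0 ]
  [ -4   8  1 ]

rank = 2

r2 → r2 + 4·r1
  [ 1  -2  0 ]
  [ 0   0  1 ]
The reduced form has 2 nonzero rows.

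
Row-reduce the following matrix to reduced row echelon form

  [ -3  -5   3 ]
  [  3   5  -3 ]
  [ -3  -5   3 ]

[[1, 5/3, -1], [0, 0, 0], [0, 0, 0]]

r1 → -1/3·r1
r2 → r2 − 3·r1
r3 → r3 + 3·r1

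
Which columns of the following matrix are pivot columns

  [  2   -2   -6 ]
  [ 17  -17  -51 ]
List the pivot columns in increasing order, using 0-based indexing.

Multiply r1 by 1/2.
  [  1   -1   -3 ]
  [ 17  -17  -51 ]
Subtract 17 times r1 from r2.
  [ 1  -1  -3 ]
  [ 0   0   0 ]
Pivot columns are the columns containing a leading 1.

0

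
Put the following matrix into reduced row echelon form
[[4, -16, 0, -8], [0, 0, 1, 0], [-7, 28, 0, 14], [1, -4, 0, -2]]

R1 := 1/4·R1
  [  1  -4  0  -2 ]
  [  0   0  1   0 ]
  [ -7  28  0  14 ]
  [  1  -4  0  -2 ]
R3 := R3 + 7·R1
  [ 1  -4  0  -2 ]
  [ 0   0  1   0 ]
  [ 0   0  0   0 ]
  [ 1  -4  0  -2 ]
R4 := R4 − R1
  [ 1  -4  0  -2 ]
  [ 0   0  1   0 ]
  [ 0   0  0   0 ]
  [ 0   0  0   0 ]

[[1, -4, 0, -2], [0, 0, 1, 0], [0, 0, 0, 0], [0, 0, 0, 0]]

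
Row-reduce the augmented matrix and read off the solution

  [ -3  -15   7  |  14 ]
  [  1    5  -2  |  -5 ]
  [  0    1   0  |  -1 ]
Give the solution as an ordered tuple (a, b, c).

ρ1 ← -1/3·ρ1
  [ 1  5  -7/3  |  -14/3 ]
  [ 1  5    -2  |     -5 ]
  [ 0  1     0  |     -1 ]
ρ2 ← ρ2 − ρ1
  [ 1  5  -7/3  |  -14/3 ]
  [ 0  0   1/3  |   -1/3 ]
  [ 0  1     0  |     -1 ]
ρ2 <-> ρ3
  [ 1  5  -7/3  |  -14/3 ]
  [ 0  1     0  |     -1 ]
  [ 0  0   1/3  |   -1/3 ]
ρ3 ← 3·ρ3
  [ 1  5  -7/3  |  -14/3 ]
  [ 0  1     0  |     -1 ]
  [ 0  0     1  |     -1 ]
ρ1 ← ρ1 + 7/3·ρ3
  [ 1  5  0  |  -7 ]
  [ 0  1  0  |  -1 ]
  [ 0  0  1  |  -1 ]
ρ1 ← ρ1 − 5·ρ2
  [ 1  0  0  |  -2 ]
  [ 0  1  0  |  -1 ]
  [ 0  0  1  |  -1 ]
Reading off the last column: a = -2, b = -1, c = -1.

(-2, -1, -1)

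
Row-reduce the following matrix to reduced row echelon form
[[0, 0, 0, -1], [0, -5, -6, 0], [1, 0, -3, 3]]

r1 <-> r3
  [ 1   0  -3   3 ]
  [ 0  -5  -6   0 ]
  [ 0   0   0  -1 ]
r2 → -1/5·r2
  [ 1  0   -3   3 ]
  [ 0  1  6/5   0 ]
  [ 0  0    0  -1 ]
r3 → -1·r3
  [ 1  0   -3  3 ]
  [ 0  1  6/5  0 ]
  [ 0  0    0  1 ]
r1 → r1 − 3·r3
  [ 1  0   -3  0 ]
  [ 0  1  6/5  0 ]
  [ 0  0    0  1 ]

[[1, 0, -3, 0], [0, 1, 6/5, 0], [0, 0, 0, 1]]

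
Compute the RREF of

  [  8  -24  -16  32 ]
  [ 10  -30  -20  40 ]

R1 → 1/8·R1
  [  1   -3   -2   4 ]
  [ 10  -30  -20  40 ]
R2 → R2 − 10·R1
  [ 1  -3  -2  4 ]
  [ 0   0   0  0 ]

[[1, -3, -2, 4], [0, 0, 0, 0]]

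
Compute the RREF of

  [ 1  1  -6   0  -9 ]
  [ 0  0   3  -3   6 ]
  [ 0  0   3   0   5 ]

R2 -> 1/3·R2
  [ 1  1  -6   0  -9 ]
  [ 0  0   1  -1   2 ]
  [ 0  0   3   0   5 ]
R3 -> R3 − 3·R2
  [ 1  1  -6   0  -9 ]
  [ 0  0   1  -1   2 ]
  [ 0  0   0   3  -1 ]
R3 -> 1/3·R3
  [ 1  1  -6   0    -9 ]
  [ 0  0   1  -1     2 ]
  [ 0  0   0   1  -1/3 ]
R2 -> R2 + R3
  [ 1  1  -6  0    -9 ]
  [ 0  0   1  0   5/3 ]
  [ 0  0   0  1  -1/3 ]
R1 -> R1 + 6·R2
  [ 1  1  0  0     1 ]
  [ 0  0  1  0   5/3 ]
  [ 0  0  0  1  -1/3 ]

[[1, 1, 0, 0, 1], [0, 0, 1, 0, 5/3], [0, 0, 0, 1, -1/3]]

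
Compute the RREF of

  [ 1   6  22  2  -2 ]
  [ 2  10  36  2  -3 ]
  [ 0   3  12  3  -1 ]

[[1, 0, -2, -4, 0], [0, 1, 4, 1, 0], [0, 0, 0, 0, 1]]

ρ2 -> ρ2 − 2·ρ1
  [ 1   6  22   2  -2 ]
  [ 0  -2  -8  -2   1 ]
  [ 0   3  12   3  -1 ]
ρ2 -> -1/2·ρ2
  [ 1  6  22  2    -2 ]
  [ 0  1   4  1  -1/2 ]
  [ 0  3  12  3    -1 ]
ρ3 -> ρ3 − 3·ρ2
  [ 1  6  22  2    -2 ]
  [ 0  1   4  1  -1/2 ]
  [ 0  0   0  0   1/2 ]
ρ3 -> 2·ρ3
  [ 1  6  22  2    -2 ]
  [ 0  1   4  1  -1/2 ]
  [ 0  0   0  0     1 ]
ρ2 -> ρ2 + 1/2·ρ3
  [ 1  6  22  2  -2 ]
  [ 0  1   4  1   0 ]
  [ 0  0   0  0   1 ]
ρ1 -> ρ1 + 2·ρ3
  [ 1  6  22  2  0 ]
  [ 0  1   4  1  0 ]
  [ 0  0   0  0  1 ]
ρ1 -> ρ1 − 6·ρ2
  [ 1  0  -2  -4  0 ]
  [ 0  1   4   1  0 ]
  [ 0  0   0   0  1 ]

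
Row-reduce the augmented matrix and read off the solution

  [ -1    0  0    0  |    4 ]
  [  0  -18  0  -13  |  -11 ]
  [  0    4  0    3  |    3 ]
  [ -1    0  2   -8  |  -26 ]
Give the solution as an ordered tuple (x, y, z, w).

r1 := -1·r1
r4 := r4 + r1
r2 := -1/18·r2
r3 := r3 − 4·r2
r3 ↔ r4
r3 := 1/2·r3
r4 := 9·r4
r3 := r3 + 4·r4
r2 := r2 − 13/18·r4
Reading off the last column: x = -4, y = -3, z = 5, w = 5.

(-4, -3, 5, 5)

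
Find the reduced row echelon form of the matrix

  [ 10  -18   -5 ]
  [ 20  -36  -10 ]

r1 -> 1/10·r1
  [  1  -9/5  -1/2 ]
  [ 20   -36   -10 ]
r2 -> r2 − 20·r1
  [ 1  -9/5  -1/2 ]
  [ 0     0     0 ]

[[1, -9/5, -1/2], [0, 0, 0]]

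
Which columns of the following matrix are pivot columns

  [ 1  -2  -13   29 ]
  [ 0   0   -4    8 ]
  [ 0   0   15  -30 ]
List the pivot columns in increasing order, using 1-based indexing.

1, 3

ρ2 → -1/4·ρ2
  [ 1  -2  -13   29 ]
  [ 0   0    1   -2 ]
  [ 0   0   15  -30 ]
ρ3 → ρ3 − 15·ρ2
  [ 1  -2  -13  29 ]
  [ 0   0    1  -2 ]
  [ 0   0    0   0 ]
ρ1 → ρ1 + 13·ρ2
  [ 1  -2  0   3 ]
  [ 0   0  1  -2 ]
  [ 0   0  0   0 ]
Pivot columns are the columns containing a leading 1.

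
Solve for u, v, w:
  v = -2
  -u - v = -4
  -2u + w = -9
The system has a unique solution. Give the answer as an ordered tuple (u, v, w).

(6, -2, 3)

Form the augmented matrix and row-reduce:
  [  0   1  0  |  -2 ]
  [ -1  -1  0  |  -4 ]
  [ -2   0  1  |  -9 ]
R1 <-> R2
  [ -1  -1  0  |  -4 ]
  [  0   1  0  |  -2 ]
  [ -2   0  1  |  -9 ]
R1 := -1·R1
  [  1  1  0  |   4 ]
  [  0  1  0  |  -2 ]
  [ -2  0  1  |  -9 ]
R3 := R3 + 2·R1
  [ 1  1  0  |   4 ]
  [ 0  1  0  |  -2 ]
  [ 0  2  1  |  -1 ]
R3 := R3 − 2·R2
  [ 1  1  0  |   4 ]
  [ 0  1  0  |  -2 ]
  [ 0  0  1  |   3 ]
R1 := R1 − R2
  [ 1  0  0  |   6 ]
  [ 0  1  0  |  -2 ]
  [ 0  0  1  |   3 ]
Reading off the last column: u = 6, v = -2, w = 3.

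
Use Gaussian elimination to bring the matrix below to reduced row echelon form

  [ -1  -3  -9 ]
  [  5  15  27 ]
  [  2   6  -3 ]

[[1, 3, 0], [0, 0, 1], [0, 0, 0]]

r1 := -1·r1
  [ 1   3   9 ]
  [ 5  15  27 ]
  [ 2   6  -3 ]
r2 := r2 − 5·r1
  [ 1  3    9 ]
  [ 0  0  -18 ]
  [ 2  6   -3 ]
r3 := r3 − 2·r1
  [ 1  3    9 ]
  [ 0  0  -18 ]
  [ 0  0  -21 ]
r2 := -1/18·r2
  [ 1  3    9 ]
  [ 0  0    1 ]
  [ 0  0  -21 ]
r3 := r3 + 21·r2
  [ 1  3  9 ]
  [ 0  0  1 ]
  [ 0  0  0 ]
r1 := r1 − 9·r2
  [ 1  3  0 ]
  [ 0  0  1 ]
  [ 0  0  0 ]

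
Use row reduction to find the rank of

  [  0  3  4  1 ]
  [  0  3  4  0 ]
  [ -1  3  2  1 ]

rank = 3

r1 <-> r3
  [ -1  3  2  1 ]
  [  0  3  4  0 ]
  [  0  3  4  1 ]
r1 ← -1·r1
  [ 1  -3  -2  -1 ]
  [ 0   3   4   0 ]
  [ 0   3   4   1 ]
r2 ← 1/3·r2
  [ 1  -3   -2  -1 ]
  [ 0   1  4/3   0 ]
  [ 0   3    4   1 ]
r3 ← r3 − 3·r2
  [ 1  -3   -2  -1 ]
  [ 0   1  4/3   0 ]
  [ 0   0    0   1 ]
r1 ← r1 + r3
  [ 1  -3   -2  0 ]
  [ 0   1  4/3  0 ]
  [ 0   0    0  1 ]
r1 ← r1 + 3·r2
  [ 1  0    2  0 ]
  [ 0  1  4/3  0 ]
  [ 0  0    0  1 ]
The reduced form has 3 nonzero rows.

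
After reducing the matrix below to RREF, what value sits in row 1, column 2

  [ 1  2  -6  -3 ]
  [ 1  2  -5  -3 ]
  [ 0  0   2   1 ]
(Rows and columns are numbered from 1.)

2

ρ2 := ρ2 − ρ1
  [ 1  2  -6  -3 ]
  [ 0  0   1   0 ]
  [ 0  0   2   1 ]
ρ3 := ρ3 − 2·ρ2
  [ 1  2  -6  -3 ]
  [ 0  0   1   0 ]
  [ 0  0   0   1 ]
ρ1 := ρ1 + 3·ρ3
  [ 1  2  -6  0 ]
  [ 0  0   1  0 ]
  [ 0  0   0  1 ]
ρ1 := ρ1 + 6·ρ2
  [ 1  2  0  0 ]
  [ 0  0  1  0 ]
  [ 0  0  0  1 ]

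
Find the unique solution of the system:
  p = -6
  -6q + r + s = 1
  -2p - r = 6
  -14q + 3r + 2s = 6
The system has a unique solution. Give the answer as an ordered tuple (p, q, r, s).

Form the augmented matrix and row-reduce:
  [  1    0   0  0  |  -6 ]
  [  0   -6   1  1  |   1 ]
  [ -2    0  -1  0  |   6 ]
  [  0  -14   3  2  |   6 ]
R3 := R3 + 2·R1
  [ 1    0   0  0  |  -6 ]
  [ 0   -6   1  1  |   1 ]
  [ 0    0  -1  0  |  -6 ]
  [ 0  -14   3  2  |   6 ]
R2 := -1/6·R2
  [ 1    0     0     0  |    -6 ]
  [ 0    1  -1/6  -1/6  |  -1/6 ]
  [ 0    0    -1     0  |    -6 ]
  [ 0  -14     3     2  |     6 ]
R4 := R4 + 14·R2
  [ 1  0     0     0  |    -6 ]
  [ 0  1  -1/6  -1/6  |  -1/6 ]
  [ 0  0    -1     0  |    -6 ]
  [ 0  0   2/3  -1/3  |  11/3 ]
R3 := -1·R3
  [ 1  0     0     0  |    -6 ]
  [ 0  1  -1/6  -1/6  |  -1/6 ]
  [ 0  0     1     0  |     6 ]
  [ 0  0   2/3  -1/3  |  11/3 ]
R4 := R4 − 2/3·R3
  [ 1  0     0     0  |    -6 ]
  [ 0  1  -1/6  -1/6  |  -1/6 ]
  [ 0  0     1     0  |     6 ]
  [ 0  0     0  -1/3  |  -1/3 ]
R4 := -3·R4
  [ 1  0     0     0  |    -6 ]
  [ 0  1  -1/6  -1/6  |  -1/6 ]
  [ 0  0     1     0  |     6 ]
  [ 0  0     0     1  |     1 ]
R2 := R2 + 1/6·R4
  [ 1  0     0  0  |  -6 ]
  [ 0  1  -1/6  0  |   0 ]
  [ 0  0     1  0  |   6 ]
  [ 0  0     0  1  |   1 ]
R2 := R2 + 1/6·R3
  [ 1  0  0  0  |  -6 ]
  [ 0  1  0  0  |   1 ]
  [ 0  0  1  0  |   6 ]
  [ 0  0  0  1  |   1 ]
Reading off the last column: p = -6, q = 1, r = 6, s = 1.

(-6, 1, 6, 1)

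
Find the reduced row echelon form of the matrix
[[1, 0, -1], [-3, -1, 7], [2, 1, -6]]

R2 := R2 + 3·R1
  [ 1   0  -1 ]
  [ 0  -1   4 ]
  [ 2   1  -6 ]
R3 := R3 − 2·R1
  [ 1   0  -1 ]
  [ 0  -1   4 ]
  [ 0   1  -4 ]
R2 := -1·R2
  [ 1  0  -1 ]
  [ 0  1  -4 ]
  [ 0  1  -4 ]
R3 := R3 − R2
  [ 1  0  -1 ]
  [ 0  1  -4 ]
  [ 0  0   0 ]

[[1, 0, -1], [0, 1, -4], [0, 0, 0]]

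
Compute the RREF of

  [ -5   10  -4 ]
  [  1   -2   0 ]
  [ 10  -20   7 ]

[[1, -2, 0], [0, 0, 1], [0, 0, 0]]

ρ1 -> -1/5·ρ1
  [  1   -2  4/5 ]
  [  1   -2    0 ]
  [ 10  -20    7 ]
ρ2 -> ρ2 − ρ1
  [  1   -2   4/5 ]
  [  0    0  -4/5 ]
  [ 10  -20     7 ]
ρ3 -> ρ3 − 10·ρ1
  [ 1  -2   4/5 ]
  [ 0   0  -4/5 ]
  [ 0   0    -1 ]
ρ2 -> -5/4·ρ2
  [ 1  -2  4/5 ]
  [ 0   0    1 ]
  [ 0   0   -1 ]
ρ3 -> ρ3 + ρ2
  [ 1  -2  4/5 ]
  [ 0   0    1 ]
  [ 0   0    0 ]
ρ1 -> ρ1 − 4/5·ρ2
  [ 1  -2  0 ]
  [ 0   0  1 ]
  [ 0   0  0 ]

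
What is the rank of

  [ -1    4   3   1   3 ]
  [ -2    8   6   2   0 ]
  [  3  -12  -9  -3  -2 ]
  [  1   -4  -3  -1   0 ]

rank = 2

R1 := -1·R1
R2 := R2 + 2·R1
R3 := R3 − 3·R1
R4 := R4 − R1
R2 := -1/6·R2
R3 := R3 − 7·R2
R4 := R4 − 3·R2
R1 := R1 + 3·R2
The reduced form has 2 nonzero rows.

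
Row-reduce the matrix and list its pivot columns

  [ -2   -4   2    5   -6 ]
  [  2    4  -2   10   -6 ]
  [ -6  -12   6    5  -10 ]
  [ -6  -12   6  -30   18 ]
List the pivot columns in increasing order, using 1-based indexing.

R1 -> -1/2·R1
R2 -> R2 − 2·R1
R3 -> R3 + 6·R1
R4 -> R4 + 6·R1
R2 -> 1/15·R2
R3 -> R3 + 10·R2
R4 -> R4 + 45·R2
R1 -> R1 + 5/2·R2
Pivot columns are the columns containing a leading 1.

1, 4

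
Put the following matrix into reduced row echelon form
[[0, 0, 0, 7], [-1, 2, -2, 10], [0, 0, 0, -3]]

[[1, -2, 2, 0], [0, 0, 0, 1], [0, 0, 0, 0]]

r1 <=> r2
  [ -1  2  -2  10 ]
  [  0  0   0   7 ]
  [  0  0   0  -3 ]
r1 ← -1·r1
  [ 1  -2  2  -10 ]
  [ 0   0  0    7 ]
  [ 0   0  0   -3 ]
r2 ← 1/7·r2
  [ 1  -2  2  -10 ]
  [ 0   0  0    1 ]
  [ 0   0  0   -3 ]
r3 ← r3 + 3·r2
  [ 1  -2  2  -10 ]
  [ 0   0  0    1 ]
  [ 0   0  0    0 ]
r1 ← r1 + 10·r2
  [ 1  -2  2  0 ]
  [ 0   0  0  1 ]
  [ 0   0  0  0 ]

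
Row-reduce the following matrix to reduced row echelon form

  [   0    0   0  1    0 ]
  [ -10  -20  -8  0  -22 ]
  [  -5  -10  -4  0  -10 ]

[[1, 2, 4/5, 0, 0], [0, 0, 0, 1, 0], [0, 0, 0, 0, 1]]

Swap ρ1 and ρ2.
  [ -10  -20  -8  0  -22 ]
  [   0    0   0  1    0 ]
  [  -5  -10  -4  0  -10 ]
Multiply ρ1 by -1/10.
  [  1    2  4/5  0  11/5 ]
  [  0    0    0  1     0 ]
  [ -5  -10   -4  0   -10 ]
Add 5 times ρ1 to ρ3.
  [ 1  2  4/5  0  11/5 ]
  [ 0  0    0  1     0 ]
  [ 0  0    0  0     1 ]
Subtract 11/5 times ρ3 from ρ1.
  [ 1  2  4/5  0  0 ]
  [ 0  0    0  1  0 ]
  [ 0  0    0  0  1 ]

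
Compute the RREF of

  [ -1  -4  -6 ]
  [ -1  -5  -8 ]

r1 ← -1·r1
  [  1   4   6 ]
  [ -1  -5  -8 ]
r2 ← r2 + r1
  [ 1   4   6 ]
  [ 0  -1  -2 ]
r2 ← -1·r2
  [ 1  4  6 ]
  [ 0  1  2 ]
r1 ← r1 − 4·r2
  [ 1  0  -2 ]
  [ 0  1   2 ]

[[1, 0, -2], [0, 1, 2]]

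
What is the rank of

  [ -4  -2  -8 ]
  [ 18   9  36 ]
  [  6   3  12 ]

rank = 1

R1 := -1/4·R1
R2 := R2 − 18·R1
R3 := R3 − 6·R1
The reduced form has 1 nonzero row.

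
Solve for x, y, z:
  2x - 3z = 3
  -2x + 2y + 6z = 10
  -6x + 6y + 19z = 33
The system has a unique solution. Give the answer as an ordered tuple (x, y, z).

Form the augmented matrix and row-reduce:
  [  2  0  -3  |   3 ]
  [ -2  2   6  |  10 ]
  [ -6  6  19  |  33 ]
R1 -> 1/2·R1
  [  1  0  -3/2  |  3/2 ]
  [ -2  2     6  |   10 ]
  [ -6  6    19  |   33 ]
R2 -> R2 + 2·R1
  [  1  0  -3/2  |  3/2 ]
  [  0  2     3  |   13 ]
  [ -6  6    19  |   33 ]
R3 -> R3 + 6·R1
  [ 1  0  -3/2  |  3/2 ]
  [ 0  2     3  |   13 ]
  [ 0  6    10  |   42 ]
R2 -> 1/2·R2
  [ 1  0  -3/2  |   3/2 ]
  [ 0  1   3/2  |  13/2 ]
  [ 0  6    10  |    42 ]
R3 -> R3 − 6·R2
  [ 1  0  -3/2  |   3/2 ]
  [ 0  1   3/2  |  13/2 ]
  [ 0  0     1  |     3 ]
R2 -> R2 − 3/2·R3
  [ 1  0  -3/2  |  3/2 ]
  [ 0  1     0  |    2 ]
  [ 0  0     1  |    3 ]
R1 -> R1 + 3/2·R3
  [ 1  0  0  |  6 ]
  [ 0  1  0  |  2 ]
  [ 0  0  1  |  3 ]
Reading off the last column: x = 6, y = 2, z = 3.

(6, 2, 3)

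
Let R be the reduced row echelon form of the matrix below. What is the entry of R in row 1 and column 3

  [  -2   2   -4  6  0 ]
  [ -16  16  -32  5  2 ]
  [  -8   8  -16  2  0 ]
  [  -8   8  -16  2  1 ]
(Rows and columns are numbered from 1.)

2

R1 := -1/2·R1
R2 := R2 + 16·R1
R3 := R3 + 8·R1
R4 := R4 + 8·R1
R2 := -1/43·R2
R3 := R3 + 22·R2
R4 := R4 + 22·R2
R3 := -43/44·R3
R4 := R4 + 1/43·R3
R2 := R2 + 2/43·R3
R1 := R1 + 3·R2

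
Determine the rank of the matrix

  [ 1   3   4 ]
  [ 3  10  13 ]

R2 → R2 − 3·R1
  [ 1  3  4 ]
  [ 0  1  1 ]
R1 → R1 − 3·R2
  [ 1  0  1 ]
  [ 0  1  1 ]
The reduced form has 2 nonzero rows.

rank = 2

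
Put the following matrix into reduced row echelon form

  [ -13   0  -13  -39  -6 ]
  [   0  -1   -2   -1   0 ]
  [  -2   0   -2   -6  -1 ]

r1 → -1/13·r1
  [  1   0   1   3  6/13 ]
  [  0  -1  -2  -1     0 ]
  [ -2   0  -2  -6    -1 ]
r3 → r3 + 2·r1
  [ 1   0   1   3   6/13 ]
  [ 0  -1  -2  -1      0 ]
  [ 0   0   0   0  -1/13 ]
r2 → -1·r2
  [ 1  0  1  3   6/13 ]
  [ 0  1  2  1      0 ]
  [ 0  0  0  0  -1/13 ]
r3 → -13·r3
  [ 1  0  1  3  6/13 ]
  [ 0  1  2  1     0 ]
  [ 0  0  0  0     1 ]
r1 → r1 − 6/13·r3
  [ 1  0  1  3  0 ]
  [ 0  1  2  1  0 ]
  [ 0  0  0  0  1 ]

[[1, 0, 1, 3, 0], [0, 1, 2, 1, 0], [0, 0, 0, 0, 1]]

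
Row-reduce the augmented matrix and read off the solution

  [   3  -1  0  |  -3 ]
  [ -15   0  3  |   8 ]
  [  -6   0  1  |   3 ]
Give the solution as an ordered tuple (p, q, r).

R1 → 1/3·R1
  [   1  -1/3  0  |  -1 ]
  [ -15     0  3  |   8 ]
  [  -6     0  1  |   3 ]
R2 → R2 + 15·R1
  [  1  -1/3  0  |  -1 ]
  [  0    -5  3  |  -7 ]
  [ -6     0  1  |   3 ]
R3 → R3 + 6·R1
  [ 1  -1/3  0  |  -1 ]
  [ 0    -5  3  |  -7 ]
  [ 0    -2  1  |  -3 ]
R2 → -1/5·R2
  [ 1  -1/3     0  |   -1 ]
  [ 0     1  -3/5  |  7/5 ]
  [ 0    -2     1  |   -3 ]
R3 → R3 + 2·R2
  [ 1  -1/3     0  |    -1 ]
  [ 0     1  -3/5  |   7/5 ]
  [ 0     0  -1/5  |  -1/5 ]
R3 → -5·R3
  [ 1  -1/3     0  |   -1 ]
  [ 0     1  -3/5  |  7/5 ]
  [ 0     0     1  |    1 ]
R2 → R2 + 3/5·R3
  [ 1  -1/3  0  |  -1 ]
  [ 0     1  0  |   2 ]
  [ 0     0  1  |   1 ]
R1 → R1 + 1/3·R2
  [ 1  0  0  |  -1/3 ]
  [ 0  1  0  |     2 ]
  [ 0  0  1  |     1 ]
Reading off the last column: p = -1/3, q = 2, r = 1.

(-1/3, 2, 1)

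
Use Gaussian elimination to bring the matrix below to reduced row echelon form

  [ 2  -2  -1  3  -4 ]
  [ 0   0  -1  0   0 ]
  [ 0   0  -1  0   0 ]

[[1, -1, 0, 3/2, -2], [0, 0, 1, 0, 0], [0, 0, 0, 0, 0]]

r1 -> 1/2·r1
  [ 1  -1  -1/2  3/2  -2 ]
  [ 0   0    -1    0   0 ]
  [ 0   0    -1    0   0 ]
r2 -> -1·r2
  [ 1  -1  -1/2  3/2  -2 ]
  [ 0   0     1    0   0 ]
  [ 0   0    -1    0   0 ]
r3 -> r3 + r2
  [ 1  -1  -1/2  3/2  -2 ]
  [ 0   0     1    0   0 ]
  [ 0   0     0    0   0 ]
r1 -> r1 + 1/2·r2
  [ 1  -1  0  3/2  -2 ]
  [ 0   0  1    0   0 ]
  [ 0   0  0    0   0 ]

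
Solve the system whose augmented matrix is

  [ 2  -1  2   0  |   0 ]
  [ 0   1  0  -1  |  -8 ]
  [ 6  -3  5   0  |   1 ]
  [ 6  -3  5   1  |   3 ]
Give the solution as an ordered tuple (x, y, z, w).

(-2, -6, -1, 2)

r1 ← 1/2·r1
  [ 1  -1/2  1   0  |   0 ]
  [ 0     1  0  -1  |  -8 ]
  [ 6    -3  5   0  |   1 ]
  [ 6    -3  5   1  |   3 ]
r3 ← r3 − 6·r1
  [ 1  -1/2   1   0  |   0 ]
  [ 0     1   0  -1  |  -8 ]
  [ 0     0  -1   0  |   1 ]
  [ 6    -3   5   1  |   3 ]
r4 ← r4 − 6·r1
  [ 1  -1/2   1   0  |   0 ]
  [ 0     1   0  -1  |  -8 ]
  [ 0     0  -1   0  |   1 ]
  [ 0     0  -1   1  |   3 ]
r3 ← -1·r3
  [ 1  -1/2   1   0  |   0 ]
  [ 0     1   0  -1  |  -8 ]
  [ 0     0   1   0  |  -1 ]
  [ 0     0  -1   1  |   3 ]
r4 ← r4 + r3
  [ 1  -1/2  1   0  |   0 ]
  [ 0     1  0  -1  |  -8 ]
  [ 0     0  1   0  |  -1 ]
  [ 0     0  0   1  |   2 ]
r2 ← r2 + r4
  [ 1  -1/2  1  0  |   0 ]
  [ 0     1  0  0  |  -6 ]
  [ 0     0  1  0  |  -1 ]
  [ 0     0  0  1  |   2 ]
r1 ← r1 − r3
  [ 1  -1/2  0  0  |   1 ]
  [ 0     1  0  0  |  -6 ]
  [ 0     0  1  0  |  -1 ]
  [ 0     0  0  1  |   2 ]
r1 ← r1 + 1/2·r2
  [ 1  0  0  0  |  -2 ]
  [ 0  1  0  0  |  -6 ]
  [ 0  0  1  0  |  -1 ]
  [ 0  0  0  1  |   2 ]
Reading off the last column: x = -2, y = -6, z = -1, w = 2.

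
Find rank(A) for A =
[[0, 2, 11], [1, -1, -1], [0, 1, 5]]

R1 <=> R2
R2 := 1/2·R2
R3 := R3 − R2
R3 := -2·R3
R2 := R2 − 11/2·R3
R1 := R1 + R3
R1 := R1 + R2
The reduced form has 3 nonzero rows.

rank = 3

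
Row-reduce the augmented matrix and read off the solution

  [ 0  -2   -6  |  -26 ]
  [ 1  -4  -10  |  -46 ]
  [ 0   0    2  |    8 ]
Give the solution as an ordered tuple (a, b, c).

(-2, 1, 4)

R1 <-> R2
  [ 1  -4  -10  |  -46 ]
  [ 0  -2   -6  |  -26 ]
  [ 0   0    2  |    8 ]
R2 → -1/2·R2
  [ 1  -4  -10  |  -46 ]
  [ 0   1    3  |   13 ]
  [ 0   0    2  |    8 ]
R3 → 1/2·R3
  [ 1  -4  -10  |  -46 ]
  [ 0   1    3  |   13 ]
  [ 0   0    1  |    4 ]
R2 → R2 − 3·R3
  [ 1  -4  -10  |  -46 ]
  [ 0   1    0  |    1 ]
  [ 0   0    1  |    4 ]
R1 → R1 + 10·R3
  [ 1  -4  0  |  -6 ]
  [ 0   1  0  |   1 ]
  [ 0   0  1  |   4 ]
R1 → R1 + 4·R2
  [ 1  0  0  |  -2 ]
  [ 0  1  0  |   1 ]
  [ 0  0  1  |   4 ]
Reading off the last column: a = -2, b = 1, c = 4.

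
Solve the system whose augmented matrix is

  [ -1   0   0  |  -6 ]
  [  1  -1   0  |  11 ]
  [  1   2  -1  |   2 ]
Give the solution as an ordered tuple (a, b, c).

ρ1 ← -1·ρ1
  [ 1   0   0  |   6 ]
  [ 1  -1   0  |  11 ]
  [ 1   2  -1  |   2 ]
ρ2 ← ρ2 − ρ1
  [ 1   0   0  |  6 ]
  [ 0  -1   0  |  5 ]
  [ 1   2  -1  |  2 ]
ρ3 ← ρ3 − ρ1
  [ 1   0   0  |   6 ]
  [ 0  -1   0  |   5 ]
  [ 0   2  -1  |  -4 ]
ρ2 ← -1·ρ2
  [ 1  0   0  |   6 ]
  [ 0  1   0  |  -5 ]
  [ 0  2  -1  |  -4 ]
ρ3 ← ρ3 − 2·ρ2
  [ 1  0   0  |   6 ]
  [ 0  1   0  |  -5 ]
  [ 0  0  -1  |   6 ]
ρ3 ← -1·ρ3
  [ 1  0  0  |   6 ]
  [ 0  1  0  |  -5 ]
  [ 0  0  1  |  -6 ]
Reading off the last column: a = 6, b = -5, c = -6.

(6, -5, -6)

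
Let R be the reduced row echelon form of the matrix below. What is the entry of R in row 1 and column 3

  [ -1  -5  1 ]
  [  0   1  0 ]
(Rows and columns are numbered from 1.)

R1 -> -1·R1
  [ 1  5  -1 ]
  [ 0  1   0 ]
R1 -> R1 − 5·R2
  [ 1  0  -1 ]
  [ 0  1   0 ]

-1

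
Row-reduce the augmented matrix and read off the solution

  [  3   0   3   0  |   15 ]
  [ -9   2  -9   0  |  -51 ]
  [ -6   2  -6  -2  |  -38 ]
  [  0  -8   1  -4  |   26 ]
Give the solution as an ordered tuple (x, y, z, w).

R1 ← 1/3·R1
  [  1   0   1   0  |    5 ]
  [ -9   2  -9   0  |  -51 ]
  [ -6   2  -6  -2  |  -38 ]
  [  0  -8   1  -4  |   26 ]
R2 ← R2 + 9·R1
  [  1   0   1   0  |    5 ]
  [  0   2   0   0  |   -6 ]
  [ -6   2  -6  -2  |  -38 ]
  [  0  -8   1  -4  |   26 ]
R3 ← R3 + 6·R1
  [ 1   0  1   0  |   5 ]
  [ 0   2  0   0  |  -6 ]
  [ 0   2  0  -2  |  -8 ]
  [ 0  -8  1  -4  |  26 ]
R2 ← 1/2·R2
  [ 1   0  1   0  |   5 ]
  [ 0   1  0   0  |  -3 ]
  [ 0   2  0  -2  |  -8 ]
  [ 0  -8  1  -4  |  26 ]
R3 ← R3 − 2·R2
  [ 1   0  1   0  |   5 ]
  [ 0   1  0   0  |  -3 ]
  [ 0   0  0  -2  |  -2 ]
  [ 0  -8  1  -4  |  26 ]
R4 ← R4 + 8·R2
  [ 1  0  1   0  |   5 ]
  [ 0  1  0   0  |  -3 ]
  [ 0  0  0  -2  |  -2 ]
  [ 0  0  1  -4  |   2 ]
R3 ↔ R4
  [ 1  0  1   0  |   5 ]
  [ 0  1  0   0  |  -3 ]
  [ 0  0  1  -4  |   2 ]
  [ 0  0  0  -2  |  -2 ]
R4 ← -1/2·R4
  [ 1  0  1   0  |   5 ]
  [ 0  1  0   0  |  -3 ]
  [ 0  0  1  -4  |   2 ]
  [ 0  0  0   1  |   1 ]
R3 ← R3 + 4·R4
  [ 1  0  1  0  |   5 ]
  [ 0  1  0  0  |  -3 ]
  [ 0  0  1  0  |   6 ]
  [ 0  0  0  1  |   1 ]
R1 ← R1 − R3
  [ 1  0  0  0  |  -1 ]
  [ 0  1  0  0  |  -3 ]
  [ 0  0  1  0  |   6 ]
  [ 0  0  0  1  |   1 ]
Reading off the last column: x = -1, y = -3, z = 6, w = 1.

(-1, -3, 6, 1)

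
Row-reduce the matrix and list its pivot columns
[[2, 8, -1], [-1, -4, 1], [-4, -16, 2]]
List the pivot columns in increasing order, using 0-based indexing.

Multiply R1 by 1/2.
Add R1 to R2.
Add 4 times R1 to R3.
Multiply R2 by 2.
Add 1/2 times R2 to R1.
Pivot columns are the columns containing a leading 1.

0, 2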